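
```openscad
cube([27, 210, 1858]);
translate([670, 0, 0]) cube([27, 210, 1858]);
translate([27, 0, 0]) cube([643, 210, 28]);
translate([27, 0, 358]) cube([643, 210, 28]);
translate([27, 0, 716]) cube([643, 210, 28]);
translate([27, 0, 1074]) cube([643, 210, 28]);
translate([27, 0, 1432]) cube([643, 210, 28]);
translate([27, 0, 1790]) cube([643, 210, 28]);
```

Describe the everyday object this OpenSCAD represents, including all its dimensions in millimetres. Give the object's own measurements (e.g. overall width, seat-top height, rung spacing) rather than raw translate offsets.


An open bookshelf. Two side panels, each 27 mm thick, 210 mm deep and 1858 mm tall, stand 697 mm apart (outside-to-outside). Between them sit 6 shelves, each 28 mm thick and 210 mm deep, spanning the full gap between the sides. The bottom shelf rests on the floor (its underside at z = 0) and the clear gap between one shelf's top and the next shelf's underside is 330 mm.


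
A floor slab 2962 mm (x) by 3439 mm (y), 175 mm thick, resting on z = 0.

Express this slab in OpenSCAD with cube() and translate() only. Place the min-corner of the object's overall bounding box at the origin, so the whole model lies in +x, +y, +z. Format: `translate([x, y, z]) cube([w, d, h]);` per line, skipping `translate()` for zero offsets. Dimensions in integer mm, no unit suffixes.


cube([2962, 3439, 175]);


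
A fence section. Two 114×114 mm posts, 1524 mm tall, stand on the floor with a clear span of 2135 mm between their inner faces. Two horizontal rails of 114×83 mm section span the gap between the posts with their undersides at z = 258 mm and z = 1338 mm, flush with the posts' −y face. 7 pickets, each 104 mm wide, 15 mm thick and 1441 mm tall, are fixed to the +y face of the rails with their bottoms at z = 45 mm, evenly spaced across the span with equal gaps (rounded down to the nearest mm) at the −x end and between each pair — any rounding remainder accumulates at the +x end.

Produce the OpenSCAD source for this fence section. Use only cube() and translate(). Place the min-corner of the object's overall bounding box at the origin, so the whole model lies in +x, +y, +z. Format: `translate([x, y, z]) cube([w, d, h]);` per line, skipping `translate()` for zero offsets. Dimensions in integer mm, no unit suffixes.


cube([114, 114, 1524]);
translate([2249, 0, 0]) cube([114, 114, 1524]);
translate([114, 0, 258]) cube([2135, 114, 83]);
translate([114, 0, 1338]) cube([2135, 114, 83]);
translate([289, 114, 45]) cube([104, 15, 1441]);
translate([568, 114, 45]) cube([104, 15, 1441]);
translate([847, 114, 45]) cube([104, 15, 1441]);
translate([1126, 114, 45]) cube([104, 15, 1441]);
translate([1405, 114, 45]) cube([104, 15, 1441]);
translate([1684, 114, 45]) cube([104, 15, 1441]);
translate([1963, 114, 45]) cube([104, 15, 1441]);


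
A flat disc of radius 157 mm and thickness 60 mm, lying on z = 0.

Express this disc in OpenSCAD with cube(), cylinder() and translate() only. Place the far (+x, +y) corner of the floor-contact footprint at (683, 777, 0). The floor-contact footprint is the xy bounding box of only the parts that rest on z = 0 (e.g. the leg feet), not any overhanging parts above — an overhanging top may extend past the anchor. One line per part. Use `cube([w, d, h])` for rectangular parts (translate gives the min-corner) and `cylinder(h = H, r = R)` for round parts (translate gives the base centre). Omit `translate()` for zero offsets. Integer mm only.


translate([526, 620, 0]) cylinder(h = 60, r = 157);


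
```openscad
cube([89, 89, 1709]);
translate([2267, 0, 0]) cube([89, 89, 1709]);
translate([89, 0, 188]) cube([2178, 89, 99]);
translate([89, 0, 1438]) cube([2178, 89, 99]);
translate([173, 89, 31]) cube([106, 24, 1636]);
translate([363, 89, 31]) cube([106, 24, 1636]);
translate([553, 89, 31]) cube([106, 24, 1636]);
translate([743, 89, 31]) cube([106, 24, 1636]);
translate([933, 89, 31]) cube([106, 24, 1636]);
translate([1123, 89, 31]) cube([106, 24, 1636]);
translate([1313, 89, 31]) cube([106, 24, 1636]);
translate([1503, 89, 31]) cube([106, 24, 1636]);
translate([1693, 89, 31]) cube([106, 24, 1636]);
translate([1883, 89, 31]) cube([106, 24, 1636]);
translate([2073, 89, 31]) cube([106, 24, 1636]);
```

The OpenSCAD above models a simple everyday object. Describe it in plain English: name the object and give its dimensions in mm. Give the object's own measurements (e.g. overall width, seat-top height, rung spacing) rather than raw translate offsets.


A fence section. Two 89×89 mm posts, 1709 mm tall, stand on the floor with a clear span of 2178 mm between their inner faces. Two horizontal rails of 89×99 mm section span the gap between the posts with their undersides at z = 188 mm and z = 1438 mm, flush with the posts' −y face. 11 pickets, each 106 mm wide, 24 mm thick and 1636 mm tall, are fixed to the +y face of the rails with their bottoms at z = 31 mm, spaced across the span with a 84 mm gap after the −x post and between neighbouring pickets, with 88 mm left before the +x post.


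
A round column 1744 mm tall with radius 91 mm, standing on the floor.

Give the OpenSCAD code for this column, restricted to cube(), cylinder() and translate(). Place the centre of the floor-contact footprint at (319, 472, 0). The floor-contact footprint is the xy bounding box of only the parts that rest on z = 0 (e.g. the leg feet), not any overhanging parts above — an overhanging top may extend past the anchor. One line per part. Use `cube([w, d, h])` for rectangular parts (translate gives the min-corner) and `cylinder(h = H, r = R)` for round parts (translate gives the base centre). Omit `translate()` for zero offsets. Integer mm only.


translate([319, 472, 0]) cylinder(h = 1744, r = 91);


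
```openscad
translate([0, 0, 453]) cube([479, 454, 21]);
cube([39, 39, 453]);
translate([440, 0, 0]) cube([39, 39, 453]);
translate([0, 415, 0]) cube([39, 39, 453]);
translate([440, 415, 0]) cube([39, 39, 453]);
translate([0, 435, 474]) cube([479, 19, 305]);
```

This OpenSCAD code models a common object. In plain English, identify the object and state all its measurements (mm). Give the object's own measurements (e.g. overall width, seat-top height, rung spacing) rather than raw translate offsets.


A chair. The seat is a 479×454×21 mm slab with its top at z = 474 mm, on four 39×39 mm corner legs (flush with the seat edges, standing on z = 0). A flat backrest 19 mm thick, 305 mm tall, spans the full seat width and rises from the seat top along its +y edge, rear face flush with the rear of the seat.


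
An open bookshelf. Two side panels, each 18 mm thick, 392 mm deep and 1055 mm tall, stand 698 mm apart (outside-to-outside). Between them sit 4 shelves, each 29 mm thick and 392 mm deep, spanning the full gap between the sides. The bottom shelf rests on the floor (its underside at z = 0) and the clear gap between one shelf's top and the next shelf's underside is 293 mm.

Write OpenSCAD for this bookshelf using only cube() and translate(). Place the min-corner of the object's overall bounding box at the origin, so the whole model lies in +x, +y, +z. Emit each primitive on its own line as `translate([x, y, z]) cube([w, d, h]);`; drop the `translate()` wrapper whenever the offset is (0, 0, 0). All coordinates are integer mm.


cube([18, 392, 1055]);
translate([680, 0, 0]) cube([18, 392, 1055]);
translate([18, 0, 0]) cube([662, 392, 29]);
translate([18, 0, 322]) cube([662, 392, 29]);
translate([18, 0, 644]) cube([662, 392, 29]);
translate([18, 0, 966]) cube([662, 392, 29]);


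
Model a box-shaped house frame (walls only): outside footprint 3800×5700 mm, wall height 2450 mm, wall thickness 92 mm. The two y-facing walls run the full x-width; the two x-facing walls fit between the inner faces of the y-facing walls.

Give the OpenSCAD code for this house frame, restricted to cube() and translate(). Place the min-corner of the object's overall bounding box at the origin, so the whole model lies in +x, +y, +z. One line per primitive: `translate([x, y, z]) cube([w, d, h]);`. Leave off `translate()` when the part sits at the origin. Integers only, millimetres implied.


cube([3800, 92, 2450]);
translate([0, 5608, 0]) cube([3800, 92, 2450]);
translate([0, 92, 0]) cube([92, 5516, 2450]);
translate([3708, 92, 0]) cube([92, 5516, 2450]);


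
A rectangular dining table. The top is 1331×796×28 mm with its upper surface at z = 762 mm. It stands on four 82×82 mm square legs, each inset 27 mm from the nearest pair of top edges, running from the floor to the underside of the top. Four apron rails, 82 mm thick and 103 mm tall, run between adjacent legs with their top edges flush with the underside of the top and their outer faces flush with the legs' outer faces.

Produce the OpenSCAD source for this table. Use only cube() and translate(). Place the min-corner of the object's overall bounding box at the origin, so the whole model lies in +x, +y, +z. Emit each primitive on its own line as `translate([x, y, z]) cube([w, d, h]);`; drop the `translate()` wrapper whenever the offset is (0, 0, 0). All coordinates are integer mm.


translate([0, 0, 734]) cube([1331, 796, 28]);
translate([27, 27, 0]) cube([82, 82, 734]);
translate([1222, 27, 0]) cube([82, 82, 734]);
translate([27, 687, 0]) cube([82, 82, 734]);
translate([1222, 687, 0]) cube([82, 82, 734]);
translate([109, 27, 631]) cube([1113, 82, 103]);
translate([109, 687, 631]) cube([1113, 82, 103]);
translate([27, 109, 631]) cube([82, 578, 103]);
translate([1222, 109, 631]) cube([82, 578, 103]);


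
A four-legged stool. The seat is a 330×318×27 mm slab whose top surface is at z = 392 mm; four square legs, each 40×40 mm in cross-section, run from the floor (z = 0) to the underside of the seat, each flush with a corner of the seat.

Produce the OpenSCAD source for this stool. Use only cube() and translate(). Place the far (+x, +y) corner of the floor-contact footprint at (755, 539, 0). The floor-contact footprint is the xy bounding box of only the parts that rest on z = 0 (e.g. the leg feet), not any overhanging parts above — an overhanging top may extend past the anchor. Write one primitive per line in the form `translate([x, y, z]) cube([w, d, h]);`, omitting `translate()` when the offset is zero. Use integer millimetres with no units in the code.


translate([425, 221, 365]) cube([330, 318, 27]);
translate([425, 221, 0]) cube([40, 40, 365]);
translate([715, 221, 0]) cube([40, 40, 365]);
translate([425, 499, 0]) cube([40, 40, 365]);
translate([715, 499, 0]) cube([40, 40, 365]);


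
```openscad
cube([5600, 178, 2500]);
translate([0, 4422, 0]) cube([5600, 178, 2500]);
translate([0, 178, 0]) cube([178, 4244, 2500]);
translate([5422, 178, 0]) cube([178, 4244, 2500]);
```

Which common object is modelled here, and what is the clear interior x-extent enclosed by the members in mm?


A house (or room) frame. The interior width is 5244 mm.

Four 2500 mm walls enclosing a rectangle with no floor or roof — a room or house frame. Outside width is 5600 mm and wall thickness is 178 mm, so the interior width is 5600 − 2 × 178 = 5244 mm.


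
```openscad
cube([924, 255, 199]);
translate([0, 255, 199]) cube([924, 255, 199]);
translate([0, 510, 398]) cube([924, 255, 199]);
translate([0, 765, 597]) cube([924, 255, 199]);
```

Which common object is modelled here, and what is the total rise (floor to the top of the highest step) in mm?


A staircase. The total rise is 796 mm.

4 identical blocks, each offset up and back from the previous — a staircase. Each step is 199 mm tall and there are 4 of them, so the total rise is 4 × 199 = 796 mm.


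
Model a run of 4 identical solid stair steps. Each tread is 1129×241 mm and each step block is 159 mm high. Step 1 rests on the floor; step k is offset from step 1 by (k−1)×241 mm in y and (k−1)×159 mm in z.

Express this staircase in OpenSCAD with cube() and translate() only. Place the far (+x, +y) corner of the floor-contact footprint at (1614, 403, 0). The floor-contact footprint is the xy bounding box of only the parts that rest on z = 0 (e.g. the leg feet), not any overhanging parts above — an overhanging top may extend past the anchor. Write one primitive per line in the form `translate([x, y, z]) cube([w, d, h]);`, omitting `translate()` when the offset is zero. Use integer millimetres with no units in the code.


translate([485, 162, 0]) cube([1129, 241, 159]);
translate([485, 403, 159]) cube([1129, 241, 159]);
translate([485, 644, 318]) cube([1129, 241, 159]);
translate([485, 885, 477]) cube([1129, 241, 159]);


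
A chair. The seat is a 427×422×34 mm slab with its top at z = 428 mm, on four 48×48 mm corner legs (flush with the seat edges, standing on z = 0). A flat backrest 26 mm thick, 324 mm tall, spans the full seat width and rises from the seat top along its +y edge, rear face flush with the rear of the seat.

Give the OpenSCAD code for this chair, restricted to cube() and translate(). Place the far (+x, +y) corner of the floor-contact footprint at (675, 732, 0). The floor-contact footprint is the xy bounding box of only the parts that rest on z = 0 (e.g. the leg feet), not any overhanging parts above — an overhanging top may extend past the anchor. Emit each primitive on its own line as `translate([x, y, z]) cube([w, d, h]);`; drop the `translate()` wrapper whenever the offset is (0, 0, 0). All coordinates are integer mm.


translate([248, 310, 394]) cube([427, 422, 34]);
translate([248, 310, 0]) cube([48, 48, 394]);
translate([627, 310, 0]) cube([48, 48, 394]);
translate([248, 684, 0]) cube([48, 48, 394]);
translate([627, 684, 0]) cube([48, 48, 394]);
translate([248, 706, 428]) cube([427, 26, 324]);


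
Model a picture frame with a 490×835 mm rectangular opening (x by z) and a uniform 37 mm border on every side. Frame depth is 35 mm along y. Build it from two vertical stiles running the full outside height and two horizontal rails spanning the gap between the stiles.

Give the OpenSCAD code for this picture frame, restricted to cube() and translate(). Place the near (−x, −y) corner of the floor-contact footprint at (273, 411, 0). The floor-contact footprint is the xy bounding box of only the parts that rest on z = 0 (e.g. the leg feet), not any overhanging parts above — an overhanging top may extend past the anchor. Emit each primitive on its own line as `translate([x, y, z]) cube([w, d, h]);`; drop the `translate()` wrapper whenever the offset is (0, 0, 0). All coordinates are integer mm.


translate([273, 411, 0]) cube([37, 35, 909]);
translate([800, 411, 0]) cube([37, 35, 909]);
translate([310, 411, 0]) cube([490, 35, 37]);
translate([310, 411, 872]) cube([490, 35, 37]);


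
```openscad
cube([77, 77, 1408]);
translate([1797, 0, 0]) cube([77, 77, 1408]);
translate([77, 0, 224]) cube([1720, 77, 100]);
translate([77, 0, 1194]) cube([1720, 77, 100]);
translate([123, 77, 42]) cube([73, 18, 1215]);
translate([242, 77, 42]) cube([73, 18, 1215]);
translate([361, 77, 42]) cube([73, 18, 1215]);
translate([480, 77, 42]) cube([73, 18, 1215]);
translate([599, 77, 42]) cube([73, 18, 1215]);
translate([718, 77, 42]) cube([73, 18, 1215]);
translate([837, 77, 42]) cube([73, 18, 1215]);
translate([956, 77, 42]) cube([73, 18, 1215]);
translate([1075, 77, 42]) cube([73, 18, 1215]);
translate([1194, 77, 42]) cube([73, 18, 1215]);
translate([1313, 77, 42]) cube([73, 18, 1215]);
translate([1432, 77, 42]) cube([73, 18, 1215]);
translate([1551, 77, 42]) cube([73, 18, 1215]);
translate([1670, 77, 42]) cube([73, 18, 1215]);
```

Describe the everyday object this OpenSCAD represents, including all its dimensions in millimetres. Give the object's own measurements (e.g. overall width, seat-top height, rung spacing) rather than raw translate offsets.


A fence section. Two 77×77 mm posts, 1408 mm tall, stand on the floor with a clear span of 1720 mm between their inner faces. Two horizontal rails of 77×100 mm section span the gap between the posts with their undersides at z = 224 mm and z = 1194 mm, flush with the posts' −y face. 14 pickets, each 73 mm wide, 18 mm thick and 1215 mm tall, are fixed to the +y face of the rails with their bottoms at z = 42 mm, spaced across the span with a 46 mm gap after the −x post and between neighbouring pickets, with 54 mm left before the +x post.


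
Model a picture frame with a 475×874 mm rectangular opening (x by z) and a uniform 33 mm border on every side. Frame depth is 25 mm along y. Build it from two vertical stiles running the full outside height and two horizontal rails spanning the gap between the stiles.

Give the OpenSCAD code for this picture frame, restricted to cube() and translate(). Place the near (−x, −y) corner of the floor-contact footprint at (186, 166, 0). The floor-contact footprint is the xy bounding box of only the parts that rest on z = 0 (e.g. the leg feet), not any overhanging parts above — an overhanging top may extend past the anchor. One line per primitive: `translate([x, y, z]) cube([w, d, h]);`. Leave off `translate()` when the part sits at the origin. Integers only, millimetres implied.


translate([186, 166, 0]) cube([33, 25, 940]);
translate([694, 166, 0]) cube([33, 25, 940]);
translate([219, 166, 0]) cube([475, 25, 33]);
translate([219, 166, 907]) cube([475, 25, 33]);


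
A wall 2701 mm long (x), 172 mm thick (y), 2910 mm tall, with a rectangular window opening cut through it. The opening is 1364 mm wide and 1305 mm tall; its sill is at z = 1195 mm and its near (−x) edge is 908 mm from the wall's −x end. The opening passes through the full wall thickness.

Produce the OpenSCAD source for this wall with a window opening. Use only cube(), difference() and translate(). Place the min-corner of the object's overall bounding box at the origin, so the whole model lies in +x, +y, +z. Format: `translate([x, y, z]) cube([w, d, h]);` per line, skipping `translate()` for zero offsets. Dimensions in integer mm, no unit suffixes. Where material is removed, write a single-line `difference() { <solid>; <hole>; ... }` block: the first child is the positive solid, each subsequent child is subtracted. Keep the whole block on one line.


difference() { cube([2701, 172, 2910]); translate([908, 0, 1195]) cube([1364, 172, 1305]); }


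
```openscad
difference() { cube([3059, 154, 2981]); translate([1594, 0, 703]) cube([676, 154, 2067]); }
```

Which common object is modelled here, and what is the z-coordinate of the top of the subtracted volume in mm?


A wall with a window opening. The window head height is 2770 mm.

A wall with a rectangular opening subtracted — a window. Sill at z = 703, opening 2067 mm tall, so the head is at 703 + 2067 = 2770 mm.


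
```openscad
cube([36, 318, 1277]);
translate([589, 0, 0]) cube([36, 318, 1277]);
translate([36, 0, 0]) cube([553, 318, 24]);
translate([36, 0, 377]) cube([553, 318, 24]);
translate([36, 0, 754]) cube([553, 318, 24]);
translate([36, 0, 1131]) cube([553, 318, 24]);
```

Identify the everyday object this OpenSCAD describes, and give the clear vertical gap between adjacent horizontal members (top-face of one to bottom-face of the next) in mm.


A bookshelf. The clear shelf gap is 353 mm.

Two tall side panels with 4 horizontal boards between them — a bookshelf. The first two shelf undersides are at z = 0 and z = 377; with shelf thickness 24, the clear gap is 377 − 0 − 24 = 353 mm.


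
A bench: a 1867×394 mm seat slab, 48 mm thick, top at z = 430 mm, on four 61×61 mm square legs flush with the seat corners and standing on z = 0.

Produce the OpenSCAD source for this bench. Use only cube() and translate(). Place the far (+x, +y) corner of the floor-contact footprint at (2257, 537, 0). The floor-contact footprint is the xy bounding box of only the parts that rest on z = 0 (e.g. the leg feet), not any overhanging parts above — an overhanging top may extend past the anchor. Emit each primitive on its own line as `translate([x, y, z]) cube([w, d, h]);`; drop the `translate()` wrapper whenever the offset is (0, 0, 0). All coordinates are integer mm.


// leg_h = 430 − 48 = 382
translate([390, 143, 382]) cube([1867, 394, 48]);
translate([390, 143, 0]) cube([61, 61, 382]);
translate([390, 476, 0]) cube([61, 61, 382]);
translate([2196, 143, 0]) cube([61, 61, 382]);
translate([2196, 476, 0]) cube([61, 61, 382]);


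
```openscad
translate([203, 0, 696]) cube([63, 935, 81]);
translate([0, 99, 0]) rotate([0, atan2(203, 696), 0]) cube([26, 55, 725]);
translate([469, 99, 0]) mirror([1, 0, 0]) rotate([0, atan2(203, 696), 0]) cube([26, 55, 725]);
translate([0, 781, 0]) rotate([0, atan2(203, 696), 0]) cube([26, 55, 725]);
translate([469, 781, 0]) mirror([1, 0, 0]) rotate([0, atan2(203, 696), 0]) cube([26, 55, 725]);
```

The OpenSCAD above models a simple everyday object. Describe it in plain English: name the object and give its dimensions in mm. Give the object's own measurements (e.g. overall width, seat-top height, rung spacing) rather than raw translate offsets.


A sawhorse. A 63×935×81 mm beam (x, y, z) sits on two A-frame leg pairs. Each pair is two raked legs of 26×55 mm section (55 mm along y) splaying symmetrically in x. Each leg rises 696 mm vertically over 203 mm of horizontal reach and is 725 mm long along its own axis. Every leg's outer bottom edge rests on the floor and its outer top edge meets a bottom edge of the beam — the left legs (tilting toward +x) meet the beam's −x bottom edge, the right legs (their mirror images, tilting toward −x) meet its +x bottom edge — so the leg tops tuck under the beam, the beam's underside is 696 mm above the floor, and the feet are 469 mm apart outside-to-outside with the beam centred between them. The two leg pairs are set in 99 mm from either end of the beam.


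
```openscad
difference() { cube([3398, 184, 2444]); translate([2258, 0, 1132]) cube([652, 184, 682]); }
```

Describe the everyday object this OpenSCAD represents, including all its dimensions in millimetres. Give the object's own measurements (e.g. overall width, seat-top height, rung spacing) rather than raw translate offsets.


A wall 3398 mm long (x), 184 mm thick (y), 2444 mm tall, with a rectangular window opening cut through it. The opening is 652 mm wide and 682 mm tall; its sill is at z = 1132 mm and its near (−x) edge is 2258 mm from the wall's −x end. The opening passes through the full wall thickness.


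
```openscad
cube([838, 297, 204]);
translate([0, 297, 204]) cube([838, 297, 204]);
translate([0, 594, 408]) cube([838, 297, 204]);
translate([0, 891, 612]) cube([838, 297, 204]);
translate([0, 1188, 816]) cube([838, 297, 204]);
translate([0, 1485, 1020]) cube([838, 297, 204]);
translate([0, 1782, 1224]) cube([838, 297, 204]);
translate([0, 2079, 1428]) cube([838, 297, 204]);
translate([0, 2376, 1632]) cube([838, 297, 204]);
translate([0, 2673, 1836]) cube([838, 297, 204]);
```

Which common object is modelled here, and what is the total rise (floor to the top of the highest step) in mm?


A staircase. The total rise is 2040 mm.

10 identical blocks, each offset up and back from the previous — a staircase. Each step is 204 mm tall and there are 10 of them, so the total rise is 10 × 204 = 2040 mm.


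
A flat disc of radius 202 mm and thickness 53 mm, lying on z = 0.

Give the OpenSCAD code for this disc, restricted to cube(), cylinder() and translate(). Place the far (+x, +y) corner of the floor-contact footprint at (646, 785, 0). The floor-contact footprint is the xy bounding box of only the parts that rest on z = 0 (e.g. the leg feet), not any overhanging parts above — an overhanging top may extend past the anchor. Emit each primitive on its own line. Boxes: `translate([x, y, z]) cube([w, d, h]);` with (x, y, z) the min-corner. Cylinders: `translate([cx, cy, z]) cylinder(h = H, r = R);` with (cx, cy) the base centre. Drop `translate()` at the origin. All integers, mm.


translate([444, 583, 0]) cylinder(h = 53, r = 202);


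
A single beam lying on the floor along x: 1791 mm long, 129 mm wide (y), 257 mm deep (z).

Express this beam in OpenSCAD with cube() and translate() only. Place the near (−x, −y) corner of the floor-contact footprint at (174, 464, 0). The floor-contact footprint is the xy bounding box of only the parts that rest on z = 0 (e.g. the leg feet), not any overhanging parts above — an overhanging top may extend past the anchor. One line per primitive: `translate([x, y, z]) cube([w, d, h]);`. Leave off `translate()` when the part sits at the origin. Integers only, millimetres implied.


translate([174, 464, 0]) cube([1791, 129, 257]);


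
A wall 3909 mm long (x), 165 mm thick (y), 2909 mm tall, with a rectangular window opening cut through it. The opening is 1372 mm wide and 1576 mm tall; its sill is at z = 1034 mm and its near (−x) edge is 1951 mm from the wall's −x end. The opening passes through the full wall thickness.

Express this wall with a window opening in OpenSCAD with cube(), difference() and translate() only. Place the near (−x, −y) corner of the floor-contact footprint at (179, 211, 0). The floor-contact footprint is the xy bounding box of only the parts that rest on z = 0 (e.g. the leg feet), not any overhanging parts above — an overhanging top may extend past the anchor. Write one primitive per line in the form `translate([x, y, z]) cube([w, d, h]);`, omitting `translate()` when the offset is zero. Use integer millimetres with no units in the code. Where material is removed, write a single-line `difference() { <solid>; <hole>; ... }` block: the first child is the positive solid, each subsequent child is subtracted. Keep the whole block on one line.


difference() { translate([179, 211, 0]) cube([3909, 165, 2909]); translate([2130, 211, 1034]) cube([1372, 165, 1576]); }


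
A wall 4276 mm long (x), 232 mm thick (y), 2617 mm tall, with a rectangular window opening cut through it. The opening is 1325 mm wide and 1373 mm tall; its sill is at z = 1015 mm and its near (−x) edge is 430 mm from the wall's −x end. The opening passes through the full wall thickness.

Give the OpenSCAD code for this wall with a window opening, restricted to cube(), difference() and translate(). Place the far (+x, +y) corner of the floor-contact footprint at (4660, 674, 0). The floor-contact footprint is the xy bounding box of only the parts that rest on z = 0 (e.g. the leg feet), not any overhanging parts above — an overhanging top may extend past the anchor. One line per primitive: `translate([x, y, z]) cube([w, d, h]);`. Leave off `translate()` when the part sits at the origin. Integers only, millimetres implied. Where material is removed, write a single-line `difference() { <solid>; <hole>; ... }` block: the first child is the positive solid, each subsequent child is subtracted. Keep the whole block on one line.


difference() { translate([384, 442, 0]) cube([4276, 232, 2617]); translate([814, 442, 1015]) cube([1325, 232, 1373]); }


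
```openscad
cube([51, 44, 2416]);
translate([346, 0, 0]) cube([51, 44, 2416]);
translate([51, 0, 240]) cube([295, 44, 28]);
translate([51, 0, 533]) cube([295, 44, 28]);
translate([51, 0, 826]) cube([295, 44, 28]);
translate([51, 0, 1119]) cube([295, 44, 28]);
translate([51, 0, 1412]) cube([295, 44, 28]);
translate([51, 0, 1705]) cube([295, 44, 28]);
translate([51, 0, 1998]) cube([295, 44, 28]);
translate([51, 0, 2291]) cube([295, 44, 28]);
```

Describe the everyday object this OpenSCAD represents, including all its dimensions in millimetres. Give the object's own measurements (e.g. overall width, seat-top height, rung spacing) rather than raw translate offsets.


A straight ladder. Two 51×44 mm vertical rails, 2416 mm tall, stand 397 mm apart (outside-to-outside) with their front faces coplanar on the −y side. 8 rungs, each 44 mm deep and 28 mm tall, span between the inner faces of the rails, front faces flush with the rails. The lowest rung's underside is at z = 240 mm and rungs are spaced 293 mm apart (underside to underside).


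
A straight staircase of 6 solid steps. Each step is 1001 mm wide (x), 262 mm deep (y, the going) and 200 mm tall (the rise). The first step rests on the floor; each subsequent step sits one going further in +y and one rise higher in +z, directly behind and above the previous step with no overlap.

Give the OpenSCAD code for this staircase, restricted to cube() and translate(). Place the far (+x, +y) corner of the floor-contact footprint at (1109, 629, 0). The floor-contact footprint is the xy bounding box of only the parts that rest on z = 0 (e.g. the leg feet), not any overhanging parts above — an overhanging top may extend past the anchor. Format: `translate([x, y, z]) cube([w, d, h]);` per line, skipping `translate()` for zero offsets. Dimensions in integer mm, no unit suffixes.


translate([108, 367, 0]) cube([1001, 262, 200]);
translate([108, 629, 200]) cube([1001, 262, 200]);
translate([108, 891, 400]) cube([1001, 262, 200]);
translate([108, 1153, 600]) cube([1001, 262, 200]);
translate([108, 1415, 800]) cube([1001, 262, 200]);
translate([108, 1677, 1000]) cube([1001, 262, 200]);


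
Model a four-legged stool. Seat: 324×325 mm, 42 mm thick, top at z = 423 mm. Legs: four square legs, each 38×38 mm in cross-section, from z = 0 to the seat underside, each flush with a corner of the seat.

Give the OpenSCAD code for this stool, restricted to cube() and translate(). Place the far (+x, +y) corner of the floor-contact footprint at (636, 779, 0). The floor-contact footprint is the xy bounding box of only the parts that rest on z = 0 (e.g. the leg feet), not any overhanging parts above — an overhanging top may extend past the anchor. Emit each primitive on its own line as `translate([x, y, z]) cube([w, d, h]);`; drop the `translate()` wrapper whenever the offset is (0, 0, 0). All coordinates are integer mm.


translate([312, 454, 381]) cube([324, 325, 42]);
translate([312, 454, 0]) cube([38, 38, 381]);
translate([598, 454, 0]) cube([38, 38, 381]);
translate([312, 741, 0]) cube([38, 38, 381]);
translate([598, 741, 0]) cube([38, 38, 381]);


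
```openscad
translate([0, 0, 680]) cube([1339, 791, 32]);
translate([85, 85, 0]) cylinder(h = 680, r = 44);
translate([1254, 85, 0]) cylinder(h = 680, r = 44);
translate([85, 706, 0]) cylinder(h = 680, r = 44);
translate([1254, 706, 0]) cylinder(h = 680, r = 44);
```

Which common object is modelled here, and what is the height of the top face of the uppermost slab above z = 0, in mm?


A table. The table height is 712 mm.

A 1339×791×32 slab sits at z = 680 on four Ø88 mm round legs — a table. The top surface is at 680 + 32 = 712 mm.


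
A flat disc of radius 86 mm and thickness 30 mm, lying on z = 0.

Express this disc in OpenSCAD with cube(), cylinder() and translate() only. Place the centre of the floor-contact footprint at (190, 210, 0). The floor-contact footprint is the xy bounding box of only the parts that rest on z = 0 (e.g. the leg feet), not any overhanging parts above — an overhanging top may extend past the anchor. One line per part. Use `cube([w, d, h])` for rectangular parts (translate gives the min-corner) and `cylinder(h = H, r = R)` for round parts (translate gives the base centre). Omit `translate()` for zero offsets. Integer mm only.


translate([190, 210, 0]) cylinder(h = 30, r = 86);


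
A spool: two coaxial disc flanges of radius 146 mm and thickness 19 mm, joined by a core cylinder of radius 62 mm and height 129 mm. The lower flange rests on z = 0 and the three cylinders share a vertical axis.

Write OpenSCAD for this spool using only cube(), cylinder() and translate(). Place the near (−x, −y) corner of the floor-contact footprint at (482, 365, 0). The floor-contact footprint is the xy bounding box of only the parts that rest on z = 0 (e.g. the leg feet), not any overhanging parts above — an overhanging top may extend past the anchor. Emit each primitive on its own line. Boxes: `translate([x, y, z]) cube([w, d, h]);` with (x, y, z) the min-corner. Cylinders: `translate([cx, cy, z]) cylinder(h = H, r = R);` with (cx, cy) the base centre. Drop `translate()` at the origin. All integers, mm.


translate([628, 511, 0]) cylinder(h = 19, r = 146);
translate([628, 511, 19]) cylinder(h = 129, r = 62);
translate([628, 511, 148]) cylinder(h = 19, r = 146);


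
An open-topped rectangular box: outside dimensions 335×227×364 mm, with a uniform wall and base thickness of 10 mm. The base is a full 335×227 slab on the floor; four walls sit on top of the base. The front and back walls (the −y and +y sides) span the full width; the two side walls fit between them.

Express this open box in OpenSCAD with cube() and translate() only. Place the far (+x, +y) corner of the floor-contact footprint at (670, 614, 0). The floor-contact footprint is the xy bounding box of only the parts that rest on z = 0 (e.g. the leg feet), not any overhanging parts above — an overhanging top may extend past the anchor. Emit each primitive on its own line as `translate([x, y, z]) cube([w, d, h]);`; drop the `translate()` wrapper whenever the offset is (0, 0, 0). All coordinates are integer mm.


translate([335, 387, 0]) cube([335, 227, 10]);
translate([335, 387, 10]) cube([335, 10, 354]);
translate([335, 604, 10]) cube([335, 10, 354]);
translate([335, 397, 10]) cube([10, 207, 354]);
translate([660, 397, 10]) cube([10, 207, 354]);


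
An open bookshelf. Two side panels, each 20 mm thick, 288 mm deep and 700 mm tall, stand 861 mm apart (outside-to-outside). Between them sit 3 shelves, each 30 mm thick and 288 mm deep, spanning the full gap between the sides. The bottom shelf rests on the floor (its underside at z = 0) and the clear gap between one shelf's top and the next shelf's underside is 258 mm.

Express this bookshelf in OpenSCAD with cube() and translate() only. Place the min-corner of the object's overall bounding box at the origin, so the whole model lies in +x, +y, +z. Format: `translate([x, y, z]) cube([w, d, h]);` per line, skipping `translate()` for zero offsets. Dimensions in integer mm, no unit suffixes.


cube([20, 288, 700]);
translate([841, 0, 0]) cube([20, 288, 700]);
translate([20, 0, 0]) cube([821, 288, 30]);
translate([20, 0, 288]) cube([821, 288, 30]);
translate([20, 0, 576]) cube([821, 288, 30]);


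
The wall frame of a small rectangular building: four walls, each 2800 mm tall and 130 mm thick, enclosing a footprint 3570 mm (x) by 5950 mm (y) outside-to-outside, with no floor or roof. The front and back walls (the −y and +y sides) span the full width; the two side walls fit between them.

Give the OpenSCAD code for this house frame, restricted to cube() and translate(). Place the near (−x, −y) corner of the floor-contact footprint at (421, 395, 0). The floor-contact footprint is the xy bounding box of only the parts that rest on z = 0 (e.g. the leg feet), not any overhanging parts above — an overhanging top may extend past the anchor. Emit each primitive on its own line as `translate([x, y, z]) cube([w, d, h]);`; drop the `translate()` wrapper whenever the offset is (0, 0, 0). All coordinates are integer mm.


translate([421, 395, 0]) cube([3570, 130, 2800]);
translate([421, 6215, 0]) cube([3570, 130, 2800]);
translate([421, 525, 0]) cube([130, 5690, 2800]);
translate([3861, 525, 0]) cube([130, 5690, 2800]);


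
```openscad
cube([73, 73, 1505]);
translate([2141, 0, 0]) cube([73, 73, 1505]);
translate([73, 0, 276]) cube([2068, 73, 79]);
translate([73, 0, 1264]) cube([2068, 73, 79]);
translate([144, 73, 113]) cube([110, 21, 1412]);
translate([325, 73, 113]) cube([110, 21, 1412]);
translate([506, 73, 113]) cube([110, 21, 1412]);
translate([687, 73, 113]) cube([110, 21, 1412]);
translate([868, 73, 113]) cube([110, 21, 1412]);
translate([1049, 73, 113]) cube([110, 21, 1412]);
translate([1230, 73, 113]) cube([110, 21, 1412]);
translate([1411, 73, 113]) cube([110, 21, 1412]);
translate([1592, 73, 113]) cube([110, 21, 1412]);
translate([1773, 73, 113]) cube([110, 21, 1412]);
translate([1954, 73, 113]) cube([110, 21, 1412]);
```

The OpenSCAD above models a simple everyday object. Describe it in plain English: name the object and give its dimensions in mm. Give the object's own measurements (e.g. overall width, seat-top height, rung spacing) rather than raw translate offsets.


A fence section. Two 73×73 mm posts, 1505 mm tall, stand on the floor with a clear span of 2068 mm between their inner faces. Two horizontal rails of 73×79 mm section span the gap between the posts with their undersides at z = 276 mm and z = 1264 mm, flush with the posts' −y face. 11 pickets, each 110 mm wide, 21 mm thick and 1412 mm tall, are fixed to the +y face of the rails with their bottoms at z = 113 mm, spaced across the span with a 71 mm gap after the −x post and between neighbouring pickets, with 77 mm left before the +x post.


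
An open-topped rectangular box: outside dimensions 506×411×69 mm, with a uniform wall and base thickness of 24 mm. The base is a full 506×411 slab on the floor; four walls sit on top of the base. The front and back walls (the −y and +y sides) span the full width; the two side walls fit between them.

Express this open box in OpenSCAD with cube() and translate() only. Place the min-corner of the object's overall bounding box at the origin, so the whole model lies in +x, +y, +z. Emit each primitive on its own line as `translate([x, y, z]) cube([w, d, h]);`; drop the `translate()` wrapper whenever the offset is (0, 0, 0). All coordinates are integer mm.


cube([506, 411, 24]);
translate([0, 0, 24]) cube([506, 24, 45]);
translate([0, 387, 24]) cube([506, 24, 45]);
translate([0, 24, 24]) cube([24, 363, 45]);
translate([482, 24, 24]) cube([24, 363, 45]);


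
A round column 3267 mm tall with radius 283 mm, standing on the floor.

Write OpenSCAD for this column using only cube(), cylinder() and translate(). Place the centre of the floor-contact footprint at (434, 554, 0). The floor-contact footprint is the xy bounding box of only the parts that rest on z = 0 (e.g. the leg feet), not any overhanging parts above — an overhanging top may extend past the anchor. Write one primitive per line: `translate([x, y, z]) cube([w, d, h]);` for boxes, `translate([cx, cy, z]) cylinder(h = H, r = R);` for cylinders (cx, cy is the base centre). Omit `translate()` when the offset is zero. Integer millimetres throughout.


translate([434, 554, 0]) cylinder(h = 3267, r = 283);


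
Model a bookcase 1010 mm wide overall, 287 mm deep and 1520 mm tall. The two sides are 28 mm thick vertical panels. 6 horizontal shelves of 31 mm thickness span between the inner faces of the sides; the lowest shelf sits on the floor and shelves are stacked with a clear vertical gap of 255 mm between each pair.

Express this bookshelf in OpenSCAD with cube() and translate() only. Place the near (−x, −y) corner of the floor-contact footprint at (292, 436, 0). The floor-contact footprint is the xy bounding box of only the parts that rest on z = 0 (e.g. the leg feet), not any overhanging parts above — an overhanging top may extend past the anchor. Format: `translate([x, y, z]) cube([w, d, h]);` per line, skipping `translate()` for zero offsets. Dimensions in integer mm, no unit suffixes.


translate([292, 436, 0]) cube([28, 287, 1520]);
translate([1274, 436, 0]) cube([28, 287, 1520]);
translate([320, 436, 0]) cube([954, 287, 31]);
translate([320, 436, 286]) cube([954, 287, 31]);
translate([320, 436, 572]) cube([954, 287, 31]);
translate([320, 436, 858]) cube([954, 287, 31]);
translate([320, 436, 1144]) cube([954, 287, 31]);
translate([320, 436, 1430]) cube([954, 287, 31]);


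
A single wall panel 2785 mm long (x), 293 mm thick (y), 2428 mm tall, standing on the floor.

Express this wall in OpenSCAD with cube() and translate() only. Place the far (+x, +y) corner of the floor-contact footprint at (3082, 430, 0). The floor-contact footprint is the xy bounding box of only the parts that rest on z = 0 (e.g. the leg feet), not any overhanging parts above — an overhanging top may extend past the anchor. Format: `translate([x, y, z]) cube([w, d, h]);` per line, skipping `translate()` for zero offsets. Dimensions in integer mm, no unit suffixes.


translate([297, 137, 0]) cube([2785, 293, 2428]);


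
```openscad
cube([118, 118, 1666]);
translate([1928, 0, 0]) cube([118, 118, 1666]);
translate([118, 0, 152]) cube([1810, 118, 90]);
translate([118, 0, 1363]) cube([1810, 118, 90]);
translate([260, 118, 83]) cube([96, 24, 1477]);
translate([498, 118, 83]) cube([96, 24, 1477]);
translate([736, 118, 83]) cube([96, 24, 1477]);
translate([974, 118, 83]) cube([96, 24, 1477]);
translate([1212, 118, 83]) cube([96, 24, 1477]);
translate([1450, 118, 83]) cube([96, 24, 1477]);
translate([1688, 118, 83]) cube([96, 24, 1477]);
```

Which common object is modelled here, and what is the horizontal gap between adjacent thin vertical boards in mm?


A fence section. The picket gap is 142 mm.

Two posts, two rails, 7 pickets — a fence section. Span 1810 mm holds 7 pickets of 96 mm with 8 equal gaps: ⌊(1810 − 7·96) / 8⌋ = 142 mm.
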